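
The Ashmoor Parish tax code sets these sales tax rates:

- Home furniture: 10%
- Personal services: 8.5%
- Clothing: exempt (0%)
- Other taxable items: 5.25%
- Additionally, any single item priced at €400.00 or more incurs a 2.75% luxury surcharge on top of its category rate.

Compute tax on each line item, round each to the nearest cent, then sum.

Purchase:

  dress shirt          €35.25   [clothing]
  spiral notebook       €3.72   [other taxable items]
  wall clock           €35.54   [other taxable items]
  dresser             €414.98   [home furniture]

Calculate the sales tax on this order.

€54.98

Dress shirt €35.25: clothing → 0% → €0.00
Spiral notebook €3.72: other taxable items → 5.25% → €0.20
Wall clock €35.54: other taxable items → 5.25% → €1.87
Dresser €414.98: home furniture → 10% + 2.75% surcharge = 12.75% → €52.91
Total tax = €0.20 + €1.87 + €52.91 = €54.98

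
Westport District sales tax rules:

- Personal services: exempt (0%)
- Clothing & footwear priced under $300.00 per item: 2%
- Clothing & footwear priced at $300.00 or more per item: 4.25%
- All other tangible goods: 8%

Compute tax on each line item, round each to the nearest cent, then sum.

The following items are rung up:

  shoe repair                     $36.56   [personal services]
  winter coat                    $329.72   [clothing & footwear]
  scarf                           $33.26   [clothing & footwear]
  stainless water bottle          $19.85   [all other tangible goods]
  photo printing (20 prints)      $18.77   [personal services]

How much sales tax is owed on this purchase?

$16.27

Shoe repair $36.56: personal services → 0% → $0.00
Winter coat $329.72: clothing & footwear, $300.00 or more → 4.25% → $14.01
Scarf $33.26: clothing & footwear, under $300.00 → 2% → $0.67
Stainless water bottle $19.85: all other tangible goods → 8% → $1.59
Photo printing (20 prints) $18.77: personal services → 0% → $0.00
Total tax = $14.01 + $0.67 + $1.59 = $16.27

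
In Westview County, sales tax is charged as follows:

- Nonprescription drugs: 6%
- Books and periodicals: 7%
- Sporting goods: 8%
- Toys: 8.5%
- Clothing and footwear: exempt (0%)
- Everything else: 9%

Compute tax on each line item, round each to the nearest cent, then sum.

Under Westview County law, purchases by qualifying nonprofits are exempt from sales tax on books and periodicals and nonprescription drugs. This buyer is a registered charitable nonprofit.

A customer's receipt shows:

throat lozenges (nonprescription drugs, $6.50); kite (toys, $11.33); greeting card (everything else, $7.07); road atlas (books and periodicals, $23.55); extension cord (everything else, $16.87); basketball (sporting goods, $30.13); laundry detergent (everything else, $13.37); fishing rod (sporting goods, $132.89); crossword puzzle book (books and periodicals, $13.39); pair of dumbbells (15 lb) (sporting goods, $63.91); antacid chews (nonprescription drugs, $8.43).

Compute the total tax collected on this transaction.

$22.47

Throat lozenges $6.50: nonprescription drugs, buyer-exempt → 0% → $0.00
Kite $11.33: toys → 8.5% → $0.96
Greeting card $7.07: everything else → 9% → $0.64
Road atlas $23.55: books and periodicals, buyer-exempt → 0% → $0.00
Extension cord $16.87: everything else → 9% → $1.52
Basketball $30.13: sporting goods → 8% → $2.41
Laundry detergent $13.37: everything else → 9% → $1.20
Fishing rod $132.89: sporting goods → 8% → $10.63
Crossword puzzle book $13.39: books and periodicals, buyer-exempt → 0% → $0.00
Pair of dumbbells (15 lb) $63.91: sporting goods → 8% → $5.11
Antacid chews $8.43: nonprescription drugs, buyer-exempt → 0% → $0.00
Total tax = $0.96 + $0.64 + $1.52 + $2.41 + $1.20 + $10.63 + $5.11 = $22.47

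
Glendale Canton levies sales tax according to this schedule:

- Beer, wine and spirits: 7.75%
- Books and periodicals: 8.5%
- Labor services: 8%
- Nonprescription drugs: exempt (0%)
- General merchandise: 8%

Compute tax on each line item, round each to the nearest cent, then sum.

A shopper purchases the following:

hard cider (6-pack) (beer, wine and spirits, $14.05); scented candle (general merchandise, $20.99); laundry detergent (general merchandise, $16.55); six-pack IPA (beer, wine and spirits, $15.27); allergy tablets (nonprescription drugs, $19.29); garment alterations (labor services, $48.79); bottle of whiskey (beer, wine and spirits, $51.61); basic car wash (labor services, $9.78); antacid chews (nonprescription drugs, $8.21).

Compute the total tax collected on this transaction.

Hard cider (6-pack) $14.05: beer, wine and spirits → 7.75% → $1.09
Scented candle $20.99: general merchandise → 8% → $1.68
Laundry detergent $16.55: general merchandise → 8% → $1.32
Six-pack IPA $15.27: beer, wine and spirits → 7.75% → $1.18
Allergy tablets $19.29: nonprescription drugs → 0% → $0.00
Garment alterations $48.79: labor services → 8% → $3.90
Bottle of whiskey $51.61: beer, wine and spirits → 7.75% → $4.00
Basic car wash $9.78: labor services → 8% → $0.78
Antacid chews $8.21: nonprescription drugs → 0% → $0.00
Total tax = $1.09 + $1.68 + $1.32 + $1.18 + $3.90 + $4.00 + $0.78 = $13.95

$13.95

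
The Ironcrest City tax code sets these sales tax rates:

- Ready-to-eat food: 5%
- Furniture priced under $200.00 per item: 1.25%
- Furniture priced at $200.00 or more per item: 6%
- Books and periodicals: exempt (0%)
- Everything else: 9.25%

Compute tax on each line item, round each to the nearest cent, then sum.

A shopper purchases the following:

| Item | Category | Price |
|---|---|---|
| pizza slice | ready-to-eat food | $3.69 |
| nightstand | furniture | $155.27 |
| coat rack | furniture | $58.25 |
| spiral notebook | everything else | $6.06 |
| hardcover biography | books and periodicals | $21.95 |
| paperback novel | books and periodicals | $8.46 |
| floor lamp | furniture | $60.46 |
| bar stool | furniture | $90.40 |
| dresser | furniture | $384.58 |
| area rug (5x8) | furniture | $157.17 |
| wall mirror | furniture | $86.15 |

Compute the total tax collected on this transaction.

$31.41

Pizza slice $3.69: ready-to-eat food → 5% → $0.18
Nightstand $155.27: furniture, under $200.00 → 1.25% → $1.94
Coat rack $58.25: furniture, under $200.00 → 1.25% → $0.73
Spiral notebook $6.06: everything else → 9.25% → $0.56
Hardcover biography $21.95: books and periodicals → 0% → $0.00
Paperback novel $8.46: books and periodicals → 0% → $0.00
Floor lamp $60.46: furniture, under $200.00 → 1.25% → $0.76
Bar stool $90.40: furniture, under $200.00 → 1.25% → $1.13
Dresser $384.58: furniture, $200.00 or more → 6% → $23.07
Area rug (5x8) $157.17: furniture, under $200.00 → 1.25% → $1.96
Wall mirror $86.15: furniture, under $200.00 → 1.25% → $1.08
Total tax = $0.18 + $1.94 + $0.73 + $0.56 + $0.76 + $1.13 + $23.07 + $1.96 + $1.08 = $31.41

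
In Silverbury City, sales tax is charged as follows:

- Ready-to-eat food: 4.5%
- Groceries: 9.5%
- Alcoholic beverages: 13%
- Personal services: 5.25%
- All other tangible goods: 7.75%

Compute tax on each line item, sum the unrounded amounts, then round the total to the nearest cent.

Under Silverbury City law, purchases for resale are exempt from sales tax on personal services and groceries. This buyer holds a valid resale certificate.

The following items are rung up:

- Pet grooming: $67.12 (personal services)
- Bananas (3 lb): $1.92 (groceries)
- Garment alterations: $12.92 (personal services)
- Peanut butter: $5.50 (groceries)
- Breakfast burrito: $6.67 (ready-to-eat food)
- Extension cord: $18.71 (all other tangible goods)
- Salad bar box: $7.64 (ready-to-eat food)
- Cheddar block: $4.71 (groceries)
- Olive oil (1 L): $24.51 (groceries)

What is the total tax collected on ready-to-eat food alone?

$0.64

Breakfast burrito $6.67: ready-to-eat food → 4.5% → $0.30015
Salad bar box $7.64: ready-to-eat food → 4.5% → $0.3438
Tax on ready-to-eat food: unrounded sum = $0.64395 → $0.64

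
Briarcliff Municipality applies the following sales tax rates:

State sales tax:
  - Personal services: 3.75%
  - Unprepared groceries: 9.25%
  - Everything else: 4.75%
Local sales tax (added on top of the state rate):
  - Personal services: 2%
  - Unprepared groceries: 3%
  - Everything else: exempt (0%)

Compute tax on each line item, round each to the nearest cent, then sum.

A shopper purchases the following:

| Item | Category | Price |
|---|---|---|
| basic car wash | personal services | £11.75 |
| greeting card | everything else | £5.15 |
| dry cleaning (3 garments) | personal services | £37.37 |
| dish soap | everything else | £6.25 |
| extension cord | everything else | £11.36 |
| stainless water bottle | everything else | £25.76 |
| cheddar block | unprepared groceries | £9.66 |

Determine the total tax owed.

£6.31

Basic car wash £11.75: personal services → 3.75% + 2% local = 5.75% → £0.68
Greeting card £5.15: everything else → 4.75% + 0% local = 4.75% → £0.24
Dry cleaning (3 garments) £37.37: personal services → 3.75% + 2% local = 5.75% → £2.15
Dish soap £6.25: everything else → 4.75% + 0% local = 4.75% → £0.30
Extension cord £11.36: everything else → 4.75% + 0% local = 4.75% → £0.54
Stainless water bottle £25.76: everything else → 4.75% + 0% local = 4.75% → £1.22
Cheddar block £9.66: unprepared groceries → 9.25% + 3% local = 12.25% → £1.18
Total tax = £0.68 + £0.24 + £2.15 + £0.30 + £0.54 + £1.22 + £1.18 = £6.31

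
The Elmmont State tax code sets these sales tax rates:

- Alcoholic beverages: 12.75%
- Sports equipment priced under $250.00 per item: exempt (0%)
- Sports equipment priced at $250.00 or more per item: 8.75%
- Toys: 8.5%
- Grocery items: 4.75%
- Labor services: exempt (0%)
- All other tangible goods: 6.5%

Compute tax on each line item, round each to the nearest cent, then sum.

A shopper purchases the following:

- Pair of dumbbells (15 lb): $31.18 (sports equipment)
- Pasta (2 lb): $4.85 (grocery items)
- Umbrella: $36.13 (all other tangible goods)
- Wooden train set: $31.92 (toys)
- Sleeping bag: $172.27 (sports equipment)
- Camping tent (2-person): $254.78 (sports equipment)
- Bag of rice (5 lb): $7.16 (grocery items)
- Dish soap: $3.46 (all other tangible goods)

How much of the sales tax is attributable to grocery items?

Pasta (2 lb) $4.85: grocery items → 4.75% → $0.23
Bag of rice (5 lb) $7.16: grocery items → 4.75% → $0.34
Tax on grocery items = $0.23 + $0.34 = $0.57

$0.57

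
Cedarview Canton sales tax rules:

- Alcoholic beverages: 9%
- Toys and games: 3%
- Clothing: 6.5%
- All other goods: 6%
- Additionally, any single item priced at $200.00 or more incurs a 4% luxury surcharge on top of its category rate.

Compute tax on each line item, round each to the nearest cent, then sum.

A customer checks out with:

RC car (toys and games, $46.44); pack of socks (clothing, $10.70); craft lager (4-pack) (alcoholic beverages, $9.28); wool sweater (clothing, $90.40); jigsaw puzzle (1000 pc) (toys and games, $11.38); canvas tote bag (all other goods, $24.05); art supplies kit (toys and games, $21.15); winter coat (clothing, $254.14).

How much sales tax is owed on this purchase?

$37.90

RC car $46.44: toys and games → 3% → $1.39
Pack of socks $10.70: clothing → 6.5% → $0.70
Craft lager (4-pack) $9.28: alcoholic beverages → 9% → $0.84
Wool sweater $90.40: clothing → 6.5% → $5.88
Jigsaw puzzle (1000 pc) $11.38: toys and games → 3% → $0.34
Canvas tote bag $24.05: all other goods → 6% → $1.44
Art supplies kit $21.15: toys and games → 3% → $0.63
Winter coat $254.14: clothing → 6.5% + 4% surcharge = 10.5% → $26.68
Total tax = $1.39 + $0.70 + $0.84 + $5.88 + $0.34 + $1.44 + $0.63 + $26.68 = $37.90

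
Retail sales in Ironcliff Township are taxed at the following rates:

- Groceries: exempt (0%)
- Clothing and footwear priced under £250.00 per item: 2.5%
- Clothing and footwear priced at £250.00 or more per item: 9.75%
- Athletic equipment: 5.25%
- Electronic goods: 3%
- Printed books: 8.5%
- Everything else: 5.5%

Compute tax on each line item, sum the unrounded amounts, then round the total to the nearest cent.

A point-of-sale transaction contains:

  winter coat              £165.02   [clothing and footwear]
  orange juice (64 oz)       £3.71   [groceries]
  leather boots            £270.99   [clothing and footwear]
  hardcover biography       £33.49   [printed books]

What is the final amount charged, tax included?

Winter coat £165.02: clothing and footwear, under £250.00 → 2.5% → £4.1255
Orange juice (64 oz) £3.71: groceries → 0% → £0.00
Leather boots £270.99: clothing and footwear, £250.00 or more → 9.75% → £26.421525
Hardcover biography £33.49: printed books → 8.5% → £2.84665
Subtotal = £473.21; unrounded tax = £33.393675 → £33.39; total due = £506.60

£506.60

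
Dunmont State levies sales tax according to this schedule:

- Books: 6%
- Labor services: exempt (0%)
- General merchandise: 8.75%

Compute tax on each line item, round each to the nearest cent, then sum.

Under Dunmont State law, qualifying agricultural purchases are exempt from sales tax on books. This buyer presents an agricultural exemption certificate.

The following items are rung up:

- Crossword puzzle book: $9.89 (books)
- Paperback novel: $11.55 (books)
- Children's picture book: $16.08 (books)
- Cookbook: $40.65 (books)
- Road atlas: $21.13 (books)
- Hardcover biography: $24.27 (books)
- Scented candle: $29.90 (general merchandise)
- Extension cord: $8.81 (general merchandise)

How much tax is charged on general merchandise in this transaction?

Scented candle $29.90: general merchandise → 8.75% → $2.62
Extension cord $8.81: general merchandise → 8.75% → $0.77
Tax on general merchandise = $2.62 + $0.77 = $3.39

$3.39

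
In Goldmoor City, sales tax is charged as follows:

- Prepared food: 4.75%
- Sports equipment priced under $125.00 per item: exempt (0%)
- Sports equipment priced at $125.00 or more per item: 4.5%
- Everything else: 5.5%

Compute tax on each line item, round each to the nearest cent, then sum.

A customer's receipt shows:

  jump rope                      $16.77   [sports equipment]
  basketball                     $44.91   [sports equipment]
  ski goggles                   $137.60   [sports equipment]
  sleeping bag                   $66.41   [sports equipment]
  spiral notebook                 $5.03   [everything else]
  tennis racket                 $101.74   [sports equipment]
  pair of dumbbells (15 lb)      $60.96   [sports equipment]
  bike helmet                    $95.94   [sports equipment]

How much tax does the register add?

$6.47

Jump rope $16.77: sports equipment, under $125.00 → 0% → $0.00
Basketball $44.91: sports equipment, under $125.00 → 0% → $0.00
Ski goggles $137.60: sports equipment, $125.00 or more → 4.5% → $6.19
Sleeping bag $66.41: sports equipment, under $125.00 → 0% → $0.00
Spiral notebook $5.03: everything else → 5.5% → $0.28
Tennis racket $101.74: sports equipment, under $125.00 → 0% → $0.00
Pair of dumbbells (15 lb) $60.96: sports equipment, under $125.00 → 0% → $0.00
Bike helmet $95.94: sports equipment, under $125.00 → 0% → $0.00
Total tax = $6.19 + $0.28 = $6.47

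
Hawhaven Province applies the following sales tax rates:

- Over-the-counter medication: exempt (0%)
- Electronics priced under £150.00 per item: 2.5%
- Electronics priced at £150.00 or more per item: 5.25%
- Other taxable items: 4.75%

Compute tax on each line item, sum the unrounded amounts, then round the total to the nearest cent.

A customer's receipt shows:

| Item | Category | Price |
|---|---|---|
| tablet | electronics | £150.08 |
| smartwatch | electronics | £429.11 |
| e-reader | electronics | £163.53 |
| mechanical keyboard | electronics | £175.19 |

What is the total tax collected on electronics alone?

£48.19

Tablet £150.08: electronics, £150.00 or more → 5.25% → £7.8792
Smartwatch £429.11: electronics, £150.00 or more → 5.25% → £22.528275
E-reader £163.53: electronics, £150.00 or more → 5.25% → £8.585325
Mechanical keyboard £175.19: electronics, £150.00 or more → 5.25% → £9.197475
Tax on electronics: unrounded sum = £48.190275 → £48.19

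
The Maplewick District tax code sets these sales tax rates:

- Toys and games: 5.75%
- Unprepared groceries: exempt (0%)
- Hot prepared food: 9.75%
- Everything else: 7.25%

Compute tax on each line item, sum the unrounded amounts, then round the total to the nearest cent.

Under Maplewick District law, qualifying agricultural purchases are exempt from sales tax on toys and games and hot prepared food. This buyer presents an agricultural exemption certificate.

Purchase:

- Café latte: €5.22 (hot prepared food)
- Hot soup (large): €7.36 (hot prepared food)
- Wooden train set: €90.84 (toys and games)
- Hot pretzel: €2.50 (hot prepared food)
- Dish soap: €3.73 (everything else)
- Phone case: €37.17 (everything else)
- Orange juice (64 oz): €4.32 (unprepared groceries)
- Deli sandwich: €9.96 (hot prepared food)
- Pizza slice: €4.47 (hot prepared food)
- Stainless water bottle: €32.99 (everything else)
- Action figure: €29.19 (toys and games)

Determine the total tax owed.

Café latte €5.22: hot prepared food, buyer-exempt → 0% → €0.00
Hot soup (large) €7.36: hot prepared food, buyer-exempt → 0% → €0.00
Wooden train set €90.84: toys and games, buyer-exempt → 0% → €0.00
Hot pretzel €2.50: hot prepared food, buyer-exempt → 0% → €0.00
Dish soap €3.73: everything else → 7.25% → €0.270425
Phone case €37.17: everything else → 7.25% → €2.694825
Orange juice (64 oz) €4.32: unprepared groceries → 0% → €0.00
Deli sandwich €9.96: hot prepared food, buyer-exempt → 0% → €0.00
Pizza slice €4.47: hot prepared food, buyer-exempt → 0% → €0.00
Stainless water bottle €32.99: everything else → 7.25% → €2.391775
Action figure €29.19: toys and games, buyer-exempt → 0% → €0.00
Unrounded tax sum = €5.357025 → €5.36

€5.36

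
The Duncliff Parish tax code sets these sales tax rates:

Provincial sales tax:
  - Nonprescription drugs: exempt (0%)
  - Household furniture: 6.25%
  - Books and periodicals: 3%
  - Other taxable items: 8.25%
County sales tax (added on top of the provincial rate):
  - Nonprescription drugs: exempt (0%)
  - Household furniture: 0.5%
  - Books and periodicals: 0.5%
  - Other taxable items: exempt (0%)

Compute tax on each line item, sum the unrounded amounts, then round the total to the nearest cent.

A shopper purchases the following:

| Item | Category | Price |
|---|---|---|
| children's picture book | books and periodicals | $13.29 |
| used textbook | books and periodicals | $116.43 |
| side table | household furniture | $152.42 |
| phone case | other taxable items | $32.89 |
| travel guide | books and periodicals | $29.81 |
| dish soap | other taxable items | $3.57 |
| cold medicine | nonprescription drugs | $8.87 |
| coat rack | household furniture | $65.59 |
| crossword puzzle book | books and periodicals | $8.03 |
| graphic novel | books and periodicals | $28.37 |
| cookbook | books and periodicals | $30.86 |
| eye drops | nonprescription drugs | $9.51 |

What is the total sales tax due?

Children's picture book $13.29: books and periodicals → 3% + 0.5% county = 3.5% → $0.46515
Used textbook $116.43: books and periodicals → 3% + 0.5% county = 3.5% → $4.07505
Side table $152.42: household furniture → 6.25% + 0.5% county = 6.75% → $10.28835
Phone case $32.89: other taxable items → 8.25% + 0% county = 8.25% → $2.713425
Travel guide $29.81: books and periodicals → 3% + 0.5% county = 3.5% → $1.04335
Dish soap $3.57: other taxable items → 8.25% + 0% county = 8.25% → $0.294525
Cold medicine $8.87: nonprescription drugs → 0% + 0% county = 0% → $0.00
Coat rack $65.59: household furniture → 6.25% + 0.5% county = 6.75% → $4.427325
Crossword puzzle book $8.03: books and periodicals → 3% + 0.5% county = 3.5% → $0.28105
Graphic novel $28.37: books and periodicals → 3% + 0.5% county = 3.5% → $0.99295
Cookbook $30.86: books and periodicals → 3% + 0.5% county = 3.5% → $1.0801
Eye drops $9.51: nonprescription drugs → 0% + 0% county = 0% → $0.00
Unrounded tax sum = $25.661275 → $25.66

$25.66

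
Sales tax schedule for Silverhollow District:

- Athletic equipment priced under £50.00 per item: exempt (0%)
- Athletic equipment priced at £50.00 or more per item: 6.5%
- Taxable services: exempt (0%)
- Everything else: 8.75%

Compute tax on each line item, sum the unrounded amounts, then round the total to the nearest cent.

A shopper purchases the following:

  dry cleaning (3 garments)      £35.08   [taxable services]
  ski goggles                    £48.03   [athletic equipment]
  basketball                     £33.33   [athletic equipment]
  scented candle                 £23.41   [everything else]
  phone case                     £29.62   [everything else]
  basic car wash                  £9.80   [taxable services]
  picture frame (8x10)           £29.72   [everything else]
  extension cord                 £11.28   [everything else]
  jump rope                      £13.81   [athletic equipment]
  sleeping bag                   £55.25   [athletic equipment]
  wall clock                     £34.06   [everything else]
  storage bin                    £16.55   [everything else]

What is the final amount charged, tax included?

£356.19

Dry cleaning (3 garments) £35.08: taxable services → 0% → £0.00
Ski goggles £48.03: athletic equipment, under £50.00 → 0% → £0.00
Basketball £33.33: athletic equipment, under £50.00 → 0% → £0.00
Scented candle £23.41: everything else → 8.75% → £2.048375
Phone case £29.62: everything else → 8.75% → £2.59175
Basic car wash £9.80: taxable services → 0% → £0.00
Picture frame (8x10) £29.72: everything else → 8.75% → £2.6005
Extension cord £11.28: everything else → 8.75% → £0.987
Jump rope £13.81: athletic equipment, under £50.00 → 0% → £0.00
Sleeping bag £55.25: athletic equipment, £50.00 or more → 6.5% → £3.59125
Wall clock £34.06: everything else → 8.75% → £2.98025
Storage bin £16.55: everything else → 8.75% → £1.448125
Subtotal = £339.94; unrounded tax = £16.24725 → £16.25; total due = £356.19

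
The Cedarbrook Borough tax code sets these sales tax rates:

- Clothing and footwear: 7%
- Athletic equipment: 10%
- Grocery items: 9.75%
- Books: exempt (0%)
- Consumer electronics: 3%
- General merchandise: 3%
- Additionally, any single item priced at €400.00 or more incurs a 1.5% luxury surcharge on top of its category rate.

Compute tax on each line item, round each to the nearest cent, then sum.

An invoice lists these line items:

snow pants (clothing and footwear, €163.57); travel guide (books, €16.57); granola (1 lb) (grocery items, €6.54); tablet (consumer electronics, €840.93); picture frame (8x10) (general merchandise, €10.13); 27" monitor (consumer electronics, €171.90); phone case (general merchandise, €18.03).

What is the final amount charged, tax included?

€1283.60

Snow pants €163.57: clothing and footwear → 7% → €11.45
Travel guide €16.57: books → 0% → €0.00
Granola (1 lb) €6.54: grocery items → 9.75% → €0.64
Tablet €840.93: consumer electronics → 3% + 1.5% surcharge = 4.5% → €37.84
Picture frame (8x10) €10.13: general merchandise → 3% → €0.30
27" monitor €171.90: consumer electronics → 3% → €5.16
Phone case €18.03: general merchandise → 3% → €0.54
Subtotal = €1227.67; tax = €55.93; total due = €1283.60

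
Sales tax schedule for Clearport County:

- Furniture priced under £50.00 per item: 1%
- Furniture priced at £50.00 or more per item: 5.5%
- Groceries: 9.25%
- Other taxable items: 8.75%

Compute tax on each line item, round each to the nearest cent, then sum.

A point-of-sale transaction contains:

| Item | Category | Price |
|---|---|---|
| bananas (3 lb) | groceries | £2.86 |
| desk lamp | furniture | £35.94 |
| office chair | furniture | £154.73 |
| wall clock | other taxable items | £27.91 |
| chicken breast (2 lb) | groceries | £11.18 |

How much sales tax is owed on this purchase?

Bananas (3 lb) £2.86: groceries → 9.25% → £0.26
Desk lamp £35.94: furniture, under £50.00 → 1% → £0.36
Office chair £154.73: furniture, £50.00 or more → 5.5% → £8.51
Wall clock £27.91: other taxable items → 8.75% → £2.44
Chicken breast (2 lb) £11.18: groceries → 9.25% → £1.03
Total tax = £0.26 + £0.36 + £8.51 + £2.44 + £1.03 = £12.60

£12.60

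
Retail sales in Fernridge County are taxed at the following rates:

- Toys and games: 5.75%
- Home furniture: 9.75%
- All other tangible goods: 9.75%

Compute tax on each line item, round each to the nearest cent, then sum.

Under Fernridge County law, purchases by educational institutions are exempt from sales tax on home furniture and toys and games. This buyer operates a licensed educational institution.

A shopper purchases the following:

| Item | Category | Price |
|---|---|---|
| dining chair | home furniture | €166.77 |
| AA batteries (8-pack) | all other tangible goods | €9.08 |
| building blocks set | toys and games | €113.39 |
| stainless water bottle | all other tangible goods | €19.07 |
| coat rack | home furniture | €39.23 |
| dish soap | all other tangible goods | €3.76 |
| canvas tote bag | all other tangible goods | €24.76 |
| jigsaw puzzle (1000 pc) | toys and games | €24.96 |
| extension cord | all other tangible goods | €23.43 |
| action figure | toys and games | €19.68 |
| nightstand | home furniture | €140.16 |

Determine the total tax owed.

Dining chair €166.77: home furniture, buyer-exempt → 0% → €0.00
AA batteries (8-pack) €9.08: all other tangible goods → 9.75% → €0.89
Building blocks set €113.39: toys and games, buyer-exempt → 0% → €0.00
Stainless water bottle €19.07: all other tangible goods → 9.75% → €1.86
Coat rack €39.23: home furniture, buyer-exempt → 0% → €0.00
Dish soap €3.76: all other tangible goods → 9.75% → €0.37
Canvas tote bag €24.76: all other tangible goods → 9.75% → €2.41
Jigsaw puzzle (1000 pc) €24.96: toys and games, buyer-exempt → 0% → €0.00
Extension cord €23.43: all other tangible goods → 9.75% → €2.28
Action figure €19.68: toys and games, buyer-exempt → 0% → €0.00
Nightstand €140.16: home furniture, buyer-exempt → 0% → €0.00
Total tax = €0.89 + €1.86 + €0.37 + €2.41 + €2.28 = €7.81

€7.81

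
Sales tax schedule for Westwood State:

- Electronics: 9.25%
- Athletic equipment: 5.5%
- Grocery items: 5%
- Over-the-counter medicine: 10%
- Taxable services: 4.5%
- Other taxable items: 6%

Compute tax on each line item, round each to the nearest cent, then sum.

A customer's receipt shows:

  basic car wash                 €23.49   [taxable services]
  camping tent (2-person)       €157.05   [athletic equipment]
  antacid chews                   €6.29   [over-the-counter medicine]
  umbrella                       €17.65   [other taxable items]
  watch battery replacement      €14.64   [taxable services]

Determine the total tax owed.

€12.05

Basic car wash €23.49: taxable services → 4.5% → €1.06
Camping tent (2-person) €157.05: athletic equipment → 5.5% → €8.64
Antacid chews €6.29: over-the-counter medicine → 10% → €0.63
Umbrella €17.65: other taxable items → 6% → €1.06
Watch battery replacement €14.64: taxable services → 4.5% → €0.66
Total tax = €1.06 + €8.64 + €0.63 + €1.06 + €0.66 = €12.05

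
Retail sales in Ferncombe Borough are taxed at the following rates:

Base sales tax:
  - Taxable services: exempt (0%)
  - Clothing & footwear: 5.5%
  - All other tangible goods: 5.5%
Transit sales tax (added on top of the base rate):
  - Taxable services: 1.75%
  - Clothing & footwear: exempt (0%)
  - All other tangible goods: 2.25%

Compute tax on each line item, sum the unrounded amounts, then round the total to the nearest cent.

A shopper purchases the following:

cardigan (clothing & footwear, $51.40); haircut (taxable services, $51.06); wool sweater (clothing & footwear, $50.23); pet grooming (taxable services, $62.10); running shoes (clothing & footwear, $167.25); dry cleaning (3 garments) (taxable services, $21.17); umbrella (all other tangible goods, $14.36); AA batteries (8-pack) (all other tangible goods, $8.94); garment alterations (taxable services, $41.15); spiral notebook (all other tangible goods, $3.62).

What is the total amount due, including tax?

$491.23

Cardigan $51.40: clothing & footwear → 5.5% + 0% transit = 5.5% → $2.827
Haircut $51.06: taxable services → 0% + 1.75% transit = 1.75% → $0.89355
Wool sweater $50.23: clothing & footwear → 5.5% + 0% transit = 5.5% → $2.76265
Pet grooming $62.10: taxable services → 0% + 1.75% transit = 1.75% → $1.08675
Running shoes $167.25: clothing & footwear → 5.5% + 0% transit = 5.5% → $9.19875
Dry cleaning (3 garments) $21.17: taxable services → 0% + 1.75% transit = 1.75% → $0.370475
Umbrella $14.36: all other tangible goods → 5.5% + 2.25% transit = 7.75% → $1.1129
AA batteries (8-pack) $8.94: all other tangible goods → 5.5% + 2.25% transit = 7.75% → $0.69285
Garment alterations $41.15: taxable services → 0% + 1.75% transit = 1.75% → $0.720125
Spiral notebook $3.62: all other tangible goods → 5.5% + 2.25% transit = 7.75% → $0.28055
Subtotal = $471.28; unrounded tax = $19.9456 → $19.95; total due = $491.23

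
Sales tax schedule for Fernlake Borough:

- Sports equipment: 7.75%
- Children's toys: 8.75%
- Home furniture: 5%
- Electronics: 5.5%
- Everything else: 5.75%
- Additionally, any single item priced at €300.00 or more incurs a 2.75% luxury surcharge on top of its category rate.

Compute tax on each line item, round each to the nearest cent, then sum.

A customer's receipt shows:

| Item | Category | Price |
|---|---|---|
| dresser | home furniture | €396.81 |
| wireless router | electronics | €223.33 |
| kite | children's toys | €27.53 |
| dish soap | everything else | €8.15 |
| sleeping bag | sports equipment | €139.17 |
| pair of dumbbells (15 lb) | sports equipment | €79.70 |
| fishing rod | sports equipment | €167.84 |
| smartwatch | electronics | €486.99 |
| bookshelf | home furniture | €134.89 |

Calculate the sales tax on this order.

€122.81

Dresser €396.81: home furniture → 5% + 2.75% surcharge = 7.75% → €30.75
Wireless router €223.33: electronics → 5.5% → €12.28
Kite €27.53: children's toys → 8.75% → €2.41
Dish soap €8.15: everything else → 5.75% → €0.47
Sleeping bag €139.17: sports equipment → 7.75% → €10.79
Pair of dumbbells (15 lb) €79.70: sports equipment → 7.75% → €6.18
Fishing rod €167.84: sports equipment → 7.75% → €13.01
Smartwatch €486.99: electronics → 5.5% + 2.75% surcharge = 8.25% → €40.18
Bookshelf €134.89: home furniture → 5% → €6.74
Total tax = €30.75 + €12.28 + €2.41 + €0.47 + €10.79 + €6.18 + €13.01 + €40.18 + €6.74 = €122.81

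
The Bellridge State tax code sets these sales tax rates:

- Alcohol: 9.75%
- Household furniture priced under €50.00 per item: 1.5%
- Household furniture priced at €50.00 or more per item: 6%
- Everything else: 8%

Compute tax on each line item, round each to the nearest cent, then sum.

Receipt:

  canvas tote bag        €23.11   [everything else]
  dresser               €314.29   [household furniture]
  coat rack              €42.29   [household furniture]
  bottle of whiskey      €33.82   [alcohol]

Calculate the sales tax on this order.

Canvas tote bag €23.11: everything else → 8% → €1.85
Dresser €314.29: household furniture, €50.00 or more → 6% → €18.86
Coat rack €42.29: household furniture, under €50.00 → 1.5% → €0.63
Bottle of whiskey €33.82: alcohol → 9.75% → €3.30
Total tax = €1.85 + €18.86 + €0.63 + €3.30 = €24.64

€24.64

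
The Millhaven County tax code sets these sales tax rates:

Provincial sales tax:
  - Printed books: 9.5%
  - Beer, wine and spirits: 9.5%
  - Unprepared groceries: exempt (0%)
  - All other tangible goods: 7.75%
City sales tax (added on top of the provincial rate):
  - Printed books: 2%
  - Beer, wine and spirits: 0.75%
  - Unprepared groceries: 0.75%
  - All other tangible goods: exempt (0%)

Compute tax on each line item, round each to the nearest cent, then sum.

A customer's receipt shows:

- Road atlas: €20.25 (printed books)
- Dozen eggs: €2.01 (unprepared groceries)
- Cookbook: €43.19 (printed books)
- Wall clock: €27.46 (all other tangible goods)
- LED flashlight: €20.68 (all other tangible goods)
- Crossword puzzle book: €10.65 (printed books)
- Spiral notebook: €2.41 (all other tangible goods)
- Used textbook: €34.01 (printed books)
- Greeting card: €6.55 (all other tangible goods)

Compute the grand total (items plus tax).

Road atlas €20.25: printed books → 9.5% + 2% city = 11.5% → €2.33
Dozen eggs €2.01: unprepared groceries → 0% + 0.75% city = 0.75% → €0.02
Cookbook €43.19: printed books → 9.5% + 2% city = 11.5% → €4.97
Wall clock €27.46: all other tangible goods → 7.75% + 0% city = 7.75% → €2.13
LED flashlight €20.68: all other tangible goods → 7.75% + 0% city = 7.75% → €1.60
Crossword puzzle book €10.65: printed books → 9.5% + 2% city = 11.5% → €1.22
Spiral notebook €2.41: all other tangible goods → 7.75% + 0% city = 7.75% → €0.19
Used textbook €34.01: printed books → 9.5% + 2% city = 11.5% → €3.91
Greeting card €6.55: all other tangible goods → 7.75% + 0% city = 7.75% → €0.51
Subtotal = €167.21; tax = €16.88; total due = €184.09

€184.09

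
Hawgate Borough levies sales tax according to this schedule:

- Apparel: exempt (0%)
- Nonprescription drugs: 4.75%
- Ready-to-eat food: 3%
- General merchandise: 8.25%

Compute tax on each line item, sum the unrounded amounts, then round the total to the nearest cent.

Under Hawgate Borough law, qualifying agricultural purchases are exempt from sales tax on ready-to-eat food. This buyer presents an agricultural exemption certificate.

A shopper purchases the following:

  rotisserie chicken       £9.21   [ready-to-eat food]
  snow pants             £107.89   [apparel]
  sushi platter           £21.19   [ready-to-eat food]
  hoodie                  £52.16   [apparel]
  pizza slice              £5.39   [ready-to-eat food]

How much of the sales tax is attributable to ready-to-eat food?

Rotisserie chicken £9.21: ready-to-eat food, buyer-exempt → 0% → £0.00
Sushi platter £21.19: ready-to-eat food, buyer-exempt → 0% → £0.00
Pizza slice £5.39: ready-to-eat food, buyer-exempt → 0% → £0.00
Tax on ready-to-eat food: unrounded sum = £0.00 → £0.00

£0.00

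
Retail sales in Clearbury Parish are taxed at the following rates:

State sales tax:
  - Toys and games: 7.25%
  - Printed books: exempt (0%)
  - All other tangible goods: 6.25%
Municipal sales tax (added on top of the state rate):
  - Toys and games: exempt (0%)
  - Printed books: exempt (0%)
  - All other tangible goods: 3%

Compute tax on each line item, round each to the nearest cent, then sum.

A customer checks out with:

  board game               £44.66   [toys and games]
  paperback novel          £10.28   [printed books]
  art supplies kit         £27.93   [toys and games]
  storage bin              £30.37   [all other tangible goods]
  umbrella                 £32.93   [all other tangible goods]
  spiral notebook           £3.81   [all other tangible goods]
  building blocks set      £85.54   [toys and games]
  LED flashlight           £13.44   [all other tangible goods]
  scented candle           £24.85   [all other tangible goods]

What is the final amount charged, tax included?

£295.02

Board game £44.66: toys and games → 7.25% + 0% municipal = 7.25% → £3.24
Paperback novel £10.28: printed books → 0% + 0% municipal = 0% → £0.00
Art supplies kit £27.93: toys and games → 7.25% + 0% municipal = 7.25% → £2.02
Storage bin £30.37: all other tangible goods → 6.25% + 3% municipal = 9.25% → £2.81
Umbrella £32.93: all other tangible goods → 6.25% + 3% municipal = 9.25% → £3.05
Spiral notebook £3.81: all other tangible goods → 6.25% + 3% municipal = 9.25% → £0.35
Building blocks set £85.54: toys and games → 7.25% + 0% municipal = 7.25% → £6.20
LED flashlight £13.44: all other tangible goods → 6.25% + 3% municipal = 9.25% → £1.24
Scented candle £24.85: all other tangible goods → 6.25% + 3% municipal = 9.25% → £2.30
Subtotal = £273.81; tax = £21.21; total due = £295.02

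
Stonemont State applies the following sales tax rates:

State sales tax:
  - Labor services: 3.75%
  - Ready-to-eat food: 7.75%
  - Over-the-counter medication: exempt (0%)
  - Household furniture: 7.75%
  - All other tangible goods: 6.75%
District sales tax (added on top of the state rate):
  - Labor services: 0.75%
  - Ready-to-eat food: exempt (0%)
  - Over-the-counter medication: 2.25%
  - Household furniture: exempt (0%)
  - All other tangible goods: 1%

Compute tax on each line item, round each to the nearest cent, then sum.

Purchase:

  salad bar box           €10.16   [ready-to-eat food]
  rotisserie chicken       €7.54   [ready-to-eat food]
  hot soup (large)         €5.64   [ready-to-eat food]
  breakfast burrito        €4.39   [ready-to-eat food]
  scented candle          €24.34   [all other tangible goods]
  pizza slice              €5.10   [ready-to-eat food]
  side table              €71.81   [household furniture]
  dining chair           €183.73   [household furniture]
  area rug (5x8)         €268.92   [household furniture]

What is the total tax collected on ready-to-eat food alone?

Salad bar box €10.16: ready-to-eat food → 7.75% + 0% district = 7.75% → €0.79
Rotisserie chicken €7.54: ready-to-eat food → 7.75% + 0% district = 7.75% → €0.58
Hot soup (large) €5.64: ready-to-eat food → 7.75% + 0% district = 7.75% → €0.44
Breakfast burrito €4.39: ready-to-eat food → 7.75% + 0% district = 7.75% → €0.34
Pizza slice €5.10: ready-to-eat food → 7.75% + 0% district = 7.75% → €0.40
Tax on ready-to-eat food = €0.79 + €0.58 + €0.44 + €0.34 + €0.40 = €2.55

€2.55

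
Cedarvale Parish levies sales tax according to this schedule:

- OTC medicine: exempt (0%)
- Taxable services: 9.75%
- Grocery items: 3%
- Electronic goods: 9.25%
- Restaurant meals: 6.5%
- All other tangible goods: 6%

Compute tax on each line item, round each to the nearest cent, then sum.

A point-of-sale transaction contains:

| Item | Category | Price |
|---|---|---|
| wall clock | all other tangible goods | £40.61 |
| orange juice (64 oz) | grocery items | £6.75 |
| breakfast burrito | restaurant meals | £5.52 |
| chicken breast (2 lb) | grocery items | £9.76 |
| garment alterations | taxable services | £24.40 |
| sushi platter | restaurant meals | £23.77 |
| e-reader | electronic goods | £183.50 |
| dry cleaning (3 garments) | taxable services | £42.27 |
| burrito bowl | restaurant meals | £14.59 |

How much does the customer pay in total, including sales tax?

£380.43

Wall clock £40.61: all other tangible goods → 6% → £2.44
Orange juice (64 oz) £6.75: grocery items → 3% → £0.20
Breakfast burrito £5.52: restaurant meals → 6.5% → £0.36
Chicken breast (2 lb) £9.76: grocery items → 3% → £0.29
Garment alterations £24.40: taxable services → 9.75% → £2.38
Sushi platter £23.77: restaurant meals → 6.5% → £1.55
E-reader £183.50: electronic goods → 9.25% → £16.97
Dry cleaning (3 garments) £42.27: taxable services → 9.75% → £4.12
Burrito bowl £14.59: restaurant meals → 6.5% → £0.95
Subtotal = £351.17; tax = £29.26; total due = £380.43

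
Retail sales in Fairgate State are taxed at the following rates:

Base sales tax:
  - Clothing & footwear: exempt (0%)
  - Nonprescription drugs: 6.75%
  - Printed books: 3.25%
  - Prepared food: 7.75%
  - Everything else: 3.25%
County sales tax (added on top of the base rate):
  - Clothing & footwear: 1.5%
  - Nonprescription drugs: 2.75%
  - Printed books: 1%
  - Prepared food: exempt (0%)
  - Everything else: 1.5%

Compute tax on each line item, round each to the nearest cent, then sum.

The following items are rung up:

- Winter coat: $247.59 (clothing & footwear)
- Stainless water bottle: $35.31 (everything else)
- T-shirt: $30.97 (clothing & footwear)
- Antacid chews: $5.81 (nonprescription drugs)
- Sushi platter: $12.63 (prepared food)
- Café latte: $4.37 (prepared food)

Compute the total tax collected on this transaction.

Winter coat $247.59: clothing & footwear → 0% + 1.5% county = 1.5% → $3.71
Stainless water bottle $35.31: everything else → 3.25% + 1.5% county = 4.75% → $1.68
T-shirt $30.97: clothing & footwear → 0% + 1.5% county = 1.5% → $0.46
Antacid chews $5.81: nonprescription drugs → 6.75% + 2.75% county = 9.5% → $0.55
Sushi platter $12.63: prepared food → 7.75% + 0% county = 7.75% → $0.98
Café latte $4.37: prepared food → 7.75% + 0% county = 7.75% → $0.34
Total tax = $3.71 + $1.68 + $0.46 + $0.55 + $0.98 + $0.34 = $7.72

$7.72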